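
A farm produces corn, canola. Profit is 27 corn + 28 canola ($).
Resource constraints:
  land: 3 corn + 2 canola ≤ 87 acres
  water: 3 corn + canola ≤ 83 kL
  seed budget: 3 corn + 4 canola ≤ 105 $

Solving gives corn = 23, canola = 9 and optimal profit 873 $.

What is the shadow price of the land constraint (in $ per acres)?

Binding: land and seed budget. Non-binding: water (5 unused).
Since water is not tight, its dual is 0.
The binding rows give the dual system: 3·y_land + 3·y_seed budget = 27 and 2·y_land + 4·y_seed budget = 28.
Solving: y_land = 4, y_seed budget = 5.
Shadow price of land = 4.

4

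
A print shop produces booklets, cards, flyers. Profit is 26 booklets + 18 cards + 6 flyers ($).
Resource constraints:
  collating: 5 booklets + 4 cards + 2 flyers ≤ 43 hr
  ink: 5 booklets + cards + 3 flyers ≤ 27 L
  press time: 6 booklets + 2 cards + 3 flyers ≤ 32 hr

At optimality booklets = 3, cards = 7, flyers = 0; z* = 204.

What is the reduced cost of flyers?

Check each constraint at x*: collating 43/43 (tight); ink 22/27 (slack 5); press time 32/32 (tight).
Since ink is not tight, its dual is 0.
From A_Bᵀ y = c: 5·y_collating + 6·y_press time = 26; 4·y_collating + 2·y_press time = 18.
→ y_collating = 4 and y_press time = 1.
Reduced cost of flyers: c₃ − yᵀa₃ = 6 − (4·2 + 1·3) = 6 − 11 = -5.

-5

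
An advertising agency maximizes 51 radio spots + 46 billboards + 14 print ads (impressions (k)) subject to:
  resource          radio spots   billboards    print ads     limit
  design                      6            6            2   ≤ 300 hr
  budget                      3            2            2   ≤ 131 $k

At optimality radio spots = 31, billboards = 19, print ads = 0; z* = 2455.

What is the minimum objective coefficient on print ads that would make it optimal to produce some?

Both design and budget are binding at x*.
From A_Bᵀ y = c: 6·y_design + 3·y_budget = 51; 6·y_design + 2·y_budget = 46.
Solving: y_design = 6, y_budget = 5.
print ads enters the basis when its profit ≥ yᵀa₃ = 6·2 + 5·2 = 22.

22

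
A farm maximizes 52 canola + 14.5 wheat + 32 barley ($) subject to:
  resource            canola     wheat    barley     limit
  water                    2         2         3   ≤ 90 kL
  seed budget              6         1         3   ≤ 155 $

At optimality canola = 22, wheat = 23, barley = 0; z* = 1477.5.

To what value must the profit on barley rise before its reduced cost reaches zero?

Both water and seed budget are binding at x*.
The binding rows give the dual system: 2·y_water + 6·y_seed budget = 52 and 2·y_water + 1·y_seed budget = 14.5.
→ y_water = 3.5 and y_seed budget = 7.5.
barley enters the basis when its profit ≥ yᵀa₃ = 3.5·3 + 7.5·3 = 33.

33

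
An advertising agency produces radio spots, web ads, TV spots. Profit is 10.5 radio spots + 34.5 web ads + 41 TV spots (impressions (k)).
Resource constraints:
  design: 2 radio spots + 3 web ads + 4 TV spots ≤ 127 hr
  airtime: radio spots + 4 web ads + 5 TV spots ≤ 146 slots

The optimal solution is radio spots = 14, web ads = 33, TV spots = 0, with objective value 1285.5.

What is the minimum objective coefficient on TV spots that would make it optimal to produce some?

Check each constraint at x*: design 127/127 (tight); airtime 146/146 (tight).
The binding rows give the dual system: 2·y_design + 1·y_airtime = 10.5 and 3·y_design + 4·y_airtime = 34.5.
This yields shadow prices y_design = 1.5, y_airtime = 7.5.
TV spots enters the basis when its profit ≥ yᵀa₃ = 1.5·4 + 7.5·5 = 43.5.

43.5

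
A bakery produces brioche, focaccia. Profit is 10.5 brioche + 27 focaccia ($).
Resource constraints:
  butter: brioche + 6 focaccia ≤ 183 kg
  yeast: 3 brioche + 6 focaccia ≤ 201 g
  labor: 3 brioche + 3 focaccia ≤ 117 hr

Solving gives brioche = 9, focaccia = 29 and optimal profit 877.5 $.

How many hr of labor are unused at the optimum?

3

labor used = 3·9 + 3·29 = 114; slack = 117 − 114 = 3.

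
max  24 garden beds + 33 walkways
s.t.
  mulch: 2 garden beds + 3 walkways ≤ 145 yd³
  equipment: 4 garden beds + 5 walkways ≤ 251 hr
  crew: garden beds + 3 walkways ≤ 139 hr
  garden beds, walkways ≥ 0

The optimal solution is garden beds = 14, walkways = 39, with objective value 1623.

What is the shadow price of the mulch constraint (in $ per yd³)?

6

Binding: mulch and equipment. Non-binding: crew (8 unused).
Slack constraints have shadow price 0 (complementary slackness).
Dual feasibility on the basic columns requires 2·y_mulch + 4·y_equipment = 24, 3·y_mulch + 5·y_equipment = 33.
→ y_mulch = 6 and y_equipment = 3.
Shadow price of mulch = 6.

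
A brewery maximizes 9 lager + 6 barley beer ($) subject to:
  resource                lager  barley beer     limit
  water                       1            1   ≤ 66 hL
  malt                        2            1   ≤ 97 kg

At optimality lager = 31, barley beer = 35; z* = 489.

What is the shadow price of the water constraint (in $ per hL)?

Check each constraint at x*: water 66/66 (tight); malt 97/97 (tight).
From A_Bᵀ y = c: 1·y_water + 2·y_malt = 9; 1·y_water + 1·y_malt = 6.
Solving: y_water = 3, y_malt = 3.
Shadow price of water = 3.

3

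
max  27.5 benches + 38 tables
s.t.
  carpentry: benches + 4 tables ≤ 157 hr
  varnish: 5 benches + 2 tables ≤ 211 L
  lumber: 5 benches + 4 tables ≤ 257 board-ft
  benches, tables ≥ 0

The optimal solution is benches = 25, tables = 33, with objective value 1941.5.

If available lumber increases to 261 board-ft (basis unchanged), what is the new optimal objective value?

1959.5

Check each constraint at x*: carpentry 157/157 (tight); varnish 191/211 (slack 20); lumber 257/257 (tight).
By complementary slackness, y = 0 for the non-binding constraint.
Dual feasibility on the basic columns requires 1·y_carpentry + 5·y_lumber = 27.5, 4·y_carpentry + 4·y_lumber = 38.
→ y_carpentry = 5 and y_lumber = 4.5.
Δz = y_lumber·Δb = 4.5 × (4) = 18, so new z* = 1941.5 + 18 = 1959.5.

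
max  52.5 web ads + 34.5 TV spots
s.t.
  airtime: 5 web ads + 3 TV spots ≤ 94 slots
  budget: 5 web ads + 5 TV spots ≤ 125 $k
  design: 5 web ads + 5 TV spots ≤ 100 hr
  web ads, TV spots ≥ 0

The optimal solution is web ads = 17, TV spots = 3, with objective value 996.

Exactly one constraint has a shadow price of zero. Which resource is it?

airtime: 94/94 (binding)
budget: 100/125 (slack 25)
design: 100/100 (binding)
By complementary slackness, a constraint with positive slack has shadow price 0 → budget.

budget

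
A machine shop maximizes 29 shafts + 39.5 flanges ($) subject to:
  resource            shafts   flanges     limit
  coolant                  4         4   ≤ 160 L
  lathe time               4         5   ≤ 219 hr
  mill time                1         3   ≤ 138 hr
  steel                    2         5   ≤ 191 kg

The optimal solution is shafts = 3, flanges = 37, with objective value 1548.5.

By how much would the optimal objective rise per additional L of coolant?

5.5

Binding: coolant and steel. Non-binding: lathe time (22 unused), mill time (24 unused).
Slack constraints have shadow price 0 (complementary slackness).
The binding rows give the dual system: 4·y_coolant + 2·y_steel = 29 and 4·y_coolant + 5·y_steel = 39.5.
This yields shadow prices y_coolant = 5.5, y_steel = 3.5.
Shadow price of coolant = 5.5.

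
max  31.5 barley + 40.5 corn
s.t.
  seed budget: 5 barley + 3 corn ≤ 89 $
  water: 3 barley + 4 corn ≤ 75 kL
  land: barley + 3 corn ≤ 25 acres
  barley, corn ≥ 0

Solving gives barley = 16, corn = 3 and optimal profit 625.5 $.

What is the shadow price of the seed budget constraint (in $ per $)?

4.5

At the optimum: seed budget uses 89 of 89 (binding); water uses 60 of 75 (slack = 15); land uses 25 of 25 (binding).
Slack constraints have shadow price 0 (complementary slackness).
Dual feasibility on the basic columns requires 5·y_seed budget + 1·y_land = 31.5, 3·y_seed budget + 3·y_land = 40.5.
→ y_seed budget = 4.5 and y_land = 9.
Shadow price of seed budget = 4.5.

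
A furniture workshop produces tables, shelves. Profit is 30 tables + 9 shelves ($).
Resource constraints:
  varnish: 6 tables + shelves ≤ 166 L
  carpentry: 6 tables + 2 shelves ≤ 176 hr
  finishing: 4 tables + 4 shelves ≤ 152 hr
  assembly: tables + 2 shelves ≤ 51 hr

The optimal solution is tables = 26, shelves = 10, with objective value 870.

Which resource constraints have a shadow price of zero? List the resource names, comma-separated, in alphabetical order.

assembly, finishing

varnish: 166/166 (binding)
carpentry: 176/176 (binding)
finishing: 144/152 (slack 8)
assembly: 46/51 (slack 5)
By complementary slackness, a constraint with positive slack has shadow price 0 → assembly, finishing.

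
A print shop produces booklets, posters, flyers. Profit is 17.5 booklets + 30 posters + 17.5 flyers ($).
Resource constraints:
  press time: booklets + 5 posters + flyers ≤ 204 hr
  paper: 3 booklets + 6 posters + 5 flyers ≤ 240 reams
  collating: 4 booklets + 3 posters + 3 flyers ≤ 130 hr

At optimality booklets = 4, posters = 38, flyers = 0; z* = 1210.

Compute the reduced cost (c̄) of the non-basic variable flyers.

-8

Check each constraint at x*: press time 194/204 (slack 10); paper 240/240 (tight); collating 130/130 (tight).
By complementary slackness, y = 0 for the non-binding constraint.
From A_Bᵀ y = c: 3·y_paper + 4·y_collating = 17.5; 6·y_paper + 3·y_collating = 30.
→ y_paper = 4.5 and y_collating = 1.
Reduced cost of flyers: c₃ − yᵀa₃ = 17.5 − (4.5·5 + 1·3) = 17.5 − 25.5 = -8.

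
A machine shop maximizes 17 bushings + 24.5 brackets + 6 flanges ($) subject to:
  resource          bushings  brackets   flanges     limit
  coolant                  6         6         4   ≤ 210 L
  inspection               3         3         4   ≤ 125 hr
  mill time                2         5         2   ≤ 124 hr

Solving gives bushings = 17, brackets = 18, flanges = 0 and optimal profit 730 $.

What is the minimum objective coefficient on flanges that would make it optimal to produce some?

13

Check each constraint at x*: coolant 210/210 (tight); inspection 105/125 (slack 20); mill time 124/124 (tight).
By complementary slackness, y = 0 for the non-binding constraint.
The binding rows give the dual system: 6·y_coolant + 2·y_mill time = 17 and 6·y_coolant + 5·y_mill time = 24.5.
This yields shadow prices y_coolant = 2, y_mill time = 2.5.
flanges enters the basis when its profit ≥ yᵀa₃ = 2·4 + 2.5·2 = 13.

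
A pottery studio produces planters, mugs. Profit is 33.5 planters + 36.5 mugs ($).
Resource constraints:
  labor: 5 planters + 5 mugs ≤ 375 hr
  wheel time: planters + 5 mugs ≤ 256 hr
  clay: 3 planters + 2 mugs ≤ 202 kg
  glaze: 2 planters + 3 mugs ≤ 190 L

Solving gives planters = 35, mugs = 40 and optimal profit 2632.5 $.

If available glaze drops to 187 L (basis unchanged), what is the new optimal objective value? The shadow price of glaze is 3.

Δb = -3, so new z* = 2632.5 + (3)·(-3) = 2632.5 − 9 = 2623.5.

2623.5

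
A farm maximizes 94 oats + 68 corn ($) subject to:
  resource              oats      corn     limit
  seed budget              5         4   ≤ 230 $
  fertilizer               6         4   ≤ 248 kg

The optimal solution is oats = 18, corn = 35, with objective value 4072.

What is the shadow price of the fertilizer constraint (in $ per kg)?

Both seed budget and fertilizer are binding at x*.
The binding rows give the dual system: 5·y_seed budget + 6·y_fertilizer = 94 and 4·y_seed budget + 4·y_fertilizer = 68.
This yields shadow prices y_seed budget = 8, y_fertilizer = 9.
Shadow price of fertilizer = 9.

9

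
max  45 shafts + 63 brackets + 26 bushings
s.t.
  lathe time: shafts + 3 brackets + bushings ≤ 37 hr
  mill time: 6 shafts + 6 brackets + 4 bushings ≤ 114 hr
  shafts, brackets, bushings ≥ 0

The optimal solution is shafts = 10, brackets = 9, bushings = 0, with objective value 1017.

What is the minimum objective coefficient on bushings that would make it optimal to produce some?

Both lathe time and mill time are binding at x*.
Dual feasibility on the basic columns requires 1·y_lathe time + 6·y_mill time = 45, 3·y_lathe time + 6·y_mill time = 63.
This yields shadow prices y_lathe time = 9, y_mill time = 6.
bushings enters the basis when its profit ≥ yᵀa₃ = 9·1 + 6·4 = 33.

33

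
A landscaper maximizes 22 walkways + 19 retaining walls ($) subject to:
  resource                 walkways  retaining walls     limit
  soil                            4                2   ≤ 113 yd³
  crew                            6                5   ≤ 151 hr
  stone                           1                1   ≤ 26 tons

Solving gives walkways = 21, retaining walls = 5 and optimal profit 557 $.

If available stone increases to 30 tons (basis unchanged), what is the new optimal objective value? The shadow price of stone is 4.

Δb = 4, so new z* = 557 + (4)·(4) = 557 + 16 = 573.

573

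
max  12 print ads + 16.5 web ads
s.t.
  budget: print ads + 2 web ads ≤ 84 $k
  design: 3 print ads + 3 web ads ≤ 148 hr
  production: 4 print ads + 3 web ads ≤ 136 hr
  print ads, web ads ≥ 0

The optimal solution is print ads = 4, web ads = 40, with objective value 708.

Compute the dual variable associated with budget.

Binding: budget and production. Non-binding: design (16 unused).
Since design is not tight, its dual is 0.
The binding rows give the dual system: 1·y_budget + 4·y_production = 12 and 2·y_budget + 3·y_production = 16.5.
Solving: y_budget = 6, y_production = 1.5.
Shadow price of budget = 6.

6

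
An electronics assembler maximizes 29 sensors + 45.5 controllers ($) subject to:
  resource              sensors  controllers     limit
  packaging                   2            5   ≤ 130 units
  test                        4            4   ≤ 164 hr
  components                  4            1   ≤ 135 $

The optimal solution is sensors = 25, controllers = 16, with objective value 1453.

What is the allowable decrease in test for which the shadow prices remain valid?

60

Binding constraints: packaging, test. The basis is B = [[2,5],[4,4]] with det -12.
Per unit decrease in test, x* moves by d = (-0.4167, 0.1667).
The basis stays optimal until sensors reaches 0; allowable decrease = 60 hr.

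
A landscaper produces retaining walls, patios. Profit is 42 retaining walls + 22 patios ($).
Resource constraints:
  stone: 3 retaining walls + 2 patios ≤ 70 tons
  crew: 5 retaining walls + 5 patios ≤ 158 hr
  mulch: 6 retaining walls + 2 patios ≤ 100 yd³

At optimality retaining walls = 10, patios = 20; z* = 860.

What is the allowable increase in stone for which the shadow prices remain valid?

Binding constraints: stone, mulch. The basis is B = [[3,2],[6,2]] with det -6.
Per unit increase in stone, x* moves by d = (-0.3333, 1).
The basis stays optimal until crew becomes binding; allowable increase = 2.4 tons.

2.4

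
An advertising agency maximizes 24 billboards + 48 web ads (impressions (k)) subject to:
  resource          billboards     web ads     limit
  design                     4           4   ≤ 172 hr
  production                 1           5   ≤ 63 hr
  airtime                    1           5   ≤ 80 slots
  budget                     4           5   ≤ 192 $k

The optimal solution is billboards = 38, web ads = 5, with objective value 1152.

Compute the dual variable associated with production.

Check each constraint at x*: design 172/172 (tight); production 63/63 (tight); airtime 63/80 (slack 17); budget 177/192 (slack 15).
Since airtime, budget are not tight, their duals are 0.
The binding rows give the dual system: 4·y_design + 1·y_production = 24 and 4·y_design + 5·y_production = 48.
→ y_design = 4.5 and y_production = 6.
Shadow price of production = 6.

6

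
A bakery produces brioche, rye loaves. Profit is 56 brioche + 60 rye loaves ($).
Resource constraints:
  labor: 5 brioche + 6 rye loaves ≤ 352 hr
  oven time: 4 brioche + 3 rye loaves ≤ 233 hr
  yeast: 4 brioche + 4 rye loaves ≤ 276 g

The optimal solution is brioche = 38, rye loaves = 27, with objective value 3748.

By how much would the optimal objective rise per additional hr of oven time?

4

Binding: labor and oven time. Non-binding: yeast (16 unused).
By complementary slackness, y = 0 for the non-binding constraint.
From A_Bᵀ y = c: 5·y_labor + 4·y_oven time = 56; 6·y_labor + 3·y_oven time = 60.
Solving: y_labor = 8, y_oven time = 4.
Shadow price of oven time = 4.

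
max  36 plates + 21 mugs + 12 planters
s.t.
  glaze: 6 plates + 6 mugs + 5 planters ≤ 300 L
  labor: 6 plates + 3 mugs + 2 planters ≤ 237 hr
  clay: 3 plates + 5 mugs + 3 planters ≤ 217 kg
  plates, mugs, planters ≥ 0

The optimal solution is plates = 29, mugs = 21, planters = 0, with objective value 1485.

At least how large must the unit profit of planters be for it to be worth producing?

15

At the optimum: glaze uses 300 of 300 (binding); labor uses 237 of 237 (binding); clay uses 192 of 217 (slack = 25).
Slack constraints have shadow price 0 (complementary slackness).
Dual feasibility on the basic columns requires 6·y_glaze + 6·y_labor = 36, 6·y_glaze + 3·y_labor = 21.
→ y_glaze = 1 and y_labor = 5.
planters enters the basis when its profit ≥ yᵀa₃ = 1·5 + 5·2 = 15.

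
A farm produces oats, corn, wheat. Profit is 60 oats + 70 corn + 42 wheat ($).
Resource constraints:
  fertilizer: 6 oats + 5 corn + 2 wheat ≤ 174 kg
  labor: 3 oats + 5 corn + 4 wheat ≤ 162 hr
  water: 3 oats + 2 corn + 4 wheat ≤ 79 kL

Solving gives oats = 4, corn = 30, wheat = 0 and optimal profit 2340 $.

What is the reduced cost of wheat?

-2

At the optimum: fertilizer uses 174 of 174 (binding); labor uses 162 of 162 (binding); water uses 72 of 79 (slack = 7).
By complementary slackness, y = 0 for the non-binding constraint.
Dual feasibility on the basic columns requires 6·y_fertilizer + 3·y_labor = 60, 5·y_fertilizer + 5·y_labor = 70.
This yields shadow prices y_fertilizer = 6, y_labor = 8.
Reduced cost of wheat: c₃ − yᵀa₃ = 42 − (6·2 + 8·4) = 42 − 44 = -2.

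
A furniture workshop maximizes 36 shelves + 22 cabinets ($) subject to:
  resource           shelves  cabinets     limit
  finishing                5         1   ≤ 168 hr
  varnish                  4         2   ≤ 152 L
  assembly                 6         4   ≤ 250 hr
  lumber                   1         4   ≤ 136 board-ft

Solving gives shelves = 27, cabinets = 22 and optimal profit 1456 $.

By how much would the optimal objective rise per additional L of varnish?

At the optimum: finishing uses 157 of 168 (slack = 11); varnish uses 152 of 152 (binding); assembly uses 250 of 250 (binding); lumber uses 115 of 136 (slack = 21).
Since finishing, lumber are not tight, their duals are 0.
From A_Bᵀ y = c: 4·y_varnish + 6·y_assembly = 36; 2·y_varnish + 4·y_assembly = 22.
Solving: y_varnish = 3, y_assembly = 4.
Shadow price of varnish = 3.

3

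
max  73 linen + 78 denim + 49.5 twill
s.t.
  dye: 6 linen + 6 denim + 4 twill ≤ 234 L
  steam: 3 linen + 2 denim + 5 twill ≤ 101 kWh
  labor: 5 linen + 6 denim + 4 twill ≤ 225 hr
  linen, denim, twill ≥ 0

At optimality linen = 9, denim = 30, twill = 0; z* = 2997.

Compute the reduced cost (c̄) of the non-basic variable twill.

-2.5

At the optimum: dye uses 234 of 234 (binding); steam uses 87 of 101 (slack = 14); labor uses 225 of 225 (binding).
By complementary slackness, y = 0 for the non-binding constraint.
The binding rows give the dual system: 6·y_dye + 5·y_labor = 73 and 6·y_dye + 6·y_labor = 78.
This yields shadow prices y_dye = 8, y_labor = 5.
Reduced cost of twill: c₃ − yᵀa₃ = 49.5 − (8·4 + 5·4) = 49.5 − 52 = -2.5.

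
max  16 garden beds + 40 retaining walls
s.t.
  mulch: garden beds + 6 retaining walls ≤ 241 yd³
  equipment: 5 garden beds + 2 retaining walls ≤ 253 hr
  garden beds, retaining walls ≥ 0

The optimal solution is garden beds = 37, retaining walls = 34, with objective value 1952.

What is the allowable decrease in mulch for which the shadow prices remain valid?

Binding constraints: mulch, equipment. The basis is B = [[1,6],[5,2]] with det -28.
Per unit decrease in mulch, x* moves by d = (0.0714, -0.1786).
The basis stays optimal until retaining walls reaches 0; allowable decrease = 190.4 yd³.

190.4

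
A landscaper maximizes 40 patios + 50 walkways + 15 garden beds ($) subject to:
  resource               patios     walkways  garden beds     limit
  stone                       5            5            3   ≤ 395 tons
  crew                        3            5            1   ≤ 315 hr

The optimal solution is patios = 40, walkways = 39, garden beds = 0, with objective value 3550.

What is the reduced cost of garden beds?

-5

Both stone and crew are binding at x*.
Dual feasibility on the basic columns requires 5·y_stone + 3·y_crew = 40, 5·y_stone + 5·y_crew = 50.
Solving: y_stone = 5, y_crew = 5.
Reduced cost of garden beds: c₃ − yᵀa₃ = 15 − (5·3 + 5·1) = 15 − 20 = -5.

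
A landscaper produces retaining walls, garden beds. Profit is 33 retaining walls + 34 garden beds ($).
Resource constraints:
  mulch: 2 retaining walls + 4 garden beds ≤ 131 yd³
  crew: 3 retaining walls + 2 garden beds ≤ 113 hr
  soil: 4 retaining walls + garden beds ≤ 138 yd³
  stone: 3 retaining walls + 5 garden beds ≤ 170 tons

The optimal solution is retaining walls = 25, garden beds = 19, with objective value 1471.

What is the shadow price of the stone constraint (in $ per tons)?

4

At the optimum: mulch uses 126 of 131 (slack = 5); crew uses 113 of 113 (binding); soil uses 119 of 138 (slack = 19); stone uses 170 of 170 (binding).
Since mulch, soil are not tight, their duals are 0.
The binding rows give the dual system: 3·y_crew + 3·y_stone = 33 and 2·y_crew + 5·y_stone = 34.
This yields shadow prices y_crew = 7, y_stone = 4.
Shadow price of stone = 4.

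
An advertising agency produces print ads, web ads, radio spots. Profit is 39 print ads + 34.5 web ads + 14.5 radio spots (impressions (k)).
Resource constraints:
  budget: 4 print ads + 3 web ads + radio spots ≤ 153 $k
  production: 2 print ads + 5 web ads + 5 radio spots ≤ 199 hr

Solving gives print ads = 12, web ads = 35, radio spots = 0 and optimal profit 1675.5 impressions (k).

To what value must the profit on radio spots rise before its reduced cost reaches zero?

Both budget and production are binding at x*.
From A_Bᵀ y = c: 4·y_budget + 2·y_production = 39; 3·y_budget + 5·y_production = 34.5.
This yields shadow prices y_budget = 9, y_production = 1.5.
radio spots enters the basis when its profit ≥ yᵀa₃ = 9·1 + 1.5·5 = 16.5.

16.5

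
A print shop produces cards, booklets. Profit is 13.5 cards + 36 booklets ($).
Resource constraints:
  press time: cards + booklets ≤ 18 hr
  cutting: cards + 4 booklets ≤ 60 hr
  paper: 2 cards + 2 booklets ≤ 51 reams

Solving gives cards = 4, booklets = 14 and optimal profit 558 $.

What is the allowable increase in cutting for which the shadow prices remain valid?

Binding constraints: press time, cutting. The basis is B = [[1,1],[1,4]] with det 3.
Per unit increase in cutting, x* moves by d = (-0.3333, 0.3333).
The basis stays optimal until cards reaches 0; allowable increase = 12 hr.

12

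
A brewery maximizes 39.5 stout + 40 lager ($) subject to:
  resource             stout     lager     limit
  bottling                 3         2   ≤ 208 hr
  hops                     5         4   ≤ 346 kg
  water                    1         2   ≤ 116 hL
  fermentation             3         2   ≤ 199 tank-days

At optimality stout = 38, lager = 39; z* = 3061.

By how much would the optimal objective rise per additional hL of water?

At the optimum: bottling uses 192 of 208 (slack = 16); hops uses 346 of 346 (binding); water uses 116 of 116 (binding); fermentation uses 192 of 199 (slack = 7).
Since bottling, fermentation are not tight, their duals are 0.
From A_Bᵀ y = c: 5·y_hops + 1·y_water = 39.5; 4·y_hops + 2·y_water = 40.
This yields shadow prices y_hops = 6.5, y_water = 7.
Shadow price of water = 7.

7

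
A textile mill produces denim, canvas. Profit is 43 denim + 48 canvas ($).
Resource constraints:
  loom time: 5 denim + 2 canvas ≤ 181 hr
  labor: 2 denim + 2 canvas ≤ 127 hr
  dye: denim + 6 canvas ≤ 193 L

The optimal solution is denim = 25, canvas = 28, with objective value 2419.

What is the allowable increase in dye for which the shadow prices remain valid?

98

Binding constraints: loom time, dye. The basis is B = [[5,2],[1,6]] with det 28.
Per unit increase in dye, x* moves by d = (-0.0714, 0.1786).
The basis stays optimal until labor becomes binding; allowable increase = 98 L.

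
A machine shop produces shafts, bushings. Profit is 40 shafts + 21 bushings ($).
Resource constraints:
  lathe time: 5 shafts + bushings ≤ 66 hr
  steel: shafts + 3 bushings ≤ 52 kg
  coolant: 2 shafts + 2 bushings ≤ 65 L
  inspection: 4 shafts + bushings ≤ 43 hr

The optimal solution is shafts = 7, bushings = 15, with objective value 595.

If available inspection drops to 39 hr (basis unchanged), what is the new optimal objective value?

559

At the optimum: lathe time uses 50 of 66 (slack = 16); steel uses 52 of 52 (binding); coolant uses 44 of 65 (slack = 21); inspection uses 43 of 43 (binding).
By complementary slackness, y = 0 for the non-binding constraints.
From A_Bᵀ y = c: 1·y_steel + 4·y_inspection = 40; 3·y_steel + 1·y_inspection = 21.
→ y_steel = 4 and y_inspection = 9.
Δz = y_inspection·Δb = 9 × (-4) = -36, so new z* = 595 − 36 = 559.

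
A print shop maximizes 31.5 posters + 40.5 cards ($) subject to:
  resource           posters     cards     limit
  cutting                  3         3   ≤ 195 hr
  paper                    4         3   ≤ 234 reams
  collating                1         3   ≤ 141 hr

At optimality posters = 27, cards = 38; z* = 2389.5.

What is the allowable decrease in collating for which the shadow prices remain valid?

24

Binding constraints: cutting, collating. The basis is B = [[3,3],[1,3]] with det 6.
Per unit decrease in collating, x* moves by d = (0.5, -0.5).
The basis stays optimal until paper becomes binding; allowable decrease = 24 hr.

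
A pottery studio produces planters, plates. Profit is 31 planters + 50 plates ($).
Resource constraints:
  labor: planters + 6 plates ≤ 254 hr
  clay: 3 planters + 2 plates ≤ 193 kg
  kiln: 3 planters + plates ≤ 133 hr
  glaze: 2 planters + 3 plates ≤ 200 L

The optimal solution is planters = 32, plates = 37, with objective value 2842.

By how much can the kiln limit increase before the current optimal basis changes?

Binding constraints: labor, kiln. The basis is B = [[1,6],[3,1]] with det -17.
Per unit increase in kiln, x* moves by d = (0.3529, -0.0588).
The basis stays optimal until clay becomes binding; allowable increase = 24.4375 hr.

24.4375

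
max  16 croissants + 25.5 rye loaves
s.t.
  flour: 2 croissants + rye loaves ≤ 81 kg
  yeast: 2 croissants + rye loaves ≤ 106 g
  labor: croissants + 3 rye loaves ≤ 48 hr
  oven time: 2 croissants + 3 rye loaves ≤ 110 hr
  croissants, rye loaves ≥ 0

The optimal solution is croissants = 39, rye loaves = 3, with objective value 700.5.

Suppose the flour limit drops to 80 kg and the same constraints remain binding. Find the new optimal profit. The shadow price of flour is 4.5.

696

Δb = -1, so new z* = 700.5 + (4.5)·(-1) = 700.5 − 4.5 = 696.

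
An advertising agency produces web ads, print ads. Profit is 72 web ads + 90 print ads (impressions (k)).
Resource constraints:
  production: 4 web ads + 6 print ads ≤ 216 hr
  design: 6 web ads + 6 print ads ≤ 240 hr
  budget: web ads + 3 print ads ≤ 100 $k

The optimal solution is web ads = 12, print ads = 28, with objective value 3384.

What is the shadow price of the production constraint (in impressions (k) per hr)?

9

Binding: production and design. Non-binding: budget (4 unused).
By complementary slackness, y = 0 for the non-binding constraint.
The binding rows give the dual system: 4·y_production + 6·y_design = 72 and 6·y_production + 6·y_design = 90.
→ y_production = 9 and y_design = 6.
Shadow price of production = 9.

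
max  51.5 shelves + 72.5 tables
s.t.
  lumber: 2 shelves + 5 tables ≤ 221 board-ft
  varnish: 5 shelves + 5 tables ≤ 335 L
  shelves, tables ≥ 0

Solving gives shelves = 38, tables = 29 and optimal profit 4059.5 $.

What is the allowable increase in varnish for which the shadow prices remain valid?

217.5

Binding constraints: lumber, varnish. The basis is B = [[2,5],[5,5]] with det -15.
Per unit increase in varnish, x* moves by d = (0.3333, -0.1333).
The basis stays optimal until tables reaches 0; allowable increase = 217.5 L.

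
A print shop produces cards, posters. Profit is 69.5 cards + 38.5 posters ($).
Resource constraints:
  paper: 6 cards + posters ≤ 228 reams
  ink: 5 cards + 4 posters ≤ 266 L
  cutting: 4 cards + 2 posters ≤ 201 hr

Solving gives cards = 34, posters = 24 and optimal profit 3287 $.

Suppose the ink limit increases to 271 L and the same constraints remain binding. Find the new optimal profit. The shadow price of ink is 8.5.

Δb = 5, so new z* = 3287 + (8.5)·(5) = 3287 + 42.5 = 3329.5.

3329.5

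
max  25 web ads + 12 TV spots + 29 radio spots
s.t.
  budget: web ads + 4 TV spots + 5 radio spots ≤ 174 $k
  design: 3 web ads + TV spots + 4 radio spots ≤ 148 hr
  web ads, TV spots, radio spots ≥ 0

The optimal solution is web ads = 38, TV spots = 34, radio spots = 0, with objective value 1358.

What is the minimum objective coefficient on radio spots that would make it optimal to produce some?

Check each constraint at x*: budget 174/174 (tight); design 148/148 (tight).
The binding rows give the dual system: 1·y_budget + 3·y_design = 25 and 4·y_budget + 1·y_design = 12.
→ y_budget = 1 and y_design = 8.
radio spots enters the basis when its profit ≥ yᵀa₃ = 1·5 + 8·4 = 37.

37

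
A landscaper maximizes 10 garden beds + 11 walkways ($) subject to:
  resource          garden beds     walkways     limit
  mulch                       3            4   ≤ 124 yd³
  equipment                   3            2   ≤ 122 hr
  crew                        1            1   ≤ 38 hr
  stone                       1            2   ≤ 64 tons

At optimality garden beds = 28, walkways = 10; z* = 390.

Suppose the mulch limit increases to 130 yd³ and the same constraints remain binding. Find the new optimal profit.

Check each constraint at x*: mulch 124/124 (tight); equipment 104/122 (slack 18); crew 38/38 (tight); stone 48/64 (slack 16).
Slack constraints have shadow price 0 (complementary slackness).
From A_Bᵀ y = c: 3·y_mulch + 1·y_crew = 10; 4·y_mulch + 1·y_crew = 11.
Solving: y_mulch = 1, y_crew = 7.
Δz = y_mulch·Δb = 1 × (6) = 6, so new z* = 390 + 6 = 396.

396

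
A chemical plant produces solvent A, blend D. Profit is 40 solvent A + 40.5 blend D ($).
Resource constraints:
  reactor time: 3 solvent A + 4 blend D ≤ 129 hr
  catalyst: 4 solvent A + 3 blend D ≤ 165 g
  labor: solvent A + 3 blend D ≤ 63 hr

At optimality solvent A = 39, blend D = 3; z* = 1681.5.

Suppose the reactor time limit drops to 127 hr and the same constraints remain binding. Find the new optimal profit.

Binding: reactor time and catalyst. Non-binding: labor (15 unused).
By complementary slackness, y = 0 for the non-binding constraint.
Dual feasibility on the basic columns requires 3·y_reactor time + 4·y_catalyst = 40, 4·y_reactor time + 3·y_catalyst = 40.5.
Solving: y_reactor time = 6, y_catalyst = 5.5.
Δz = y_reactor time·Δb = 6 × (-2) = -12, so new z* = 1681.5 − 12 = 1669.5.

1669.5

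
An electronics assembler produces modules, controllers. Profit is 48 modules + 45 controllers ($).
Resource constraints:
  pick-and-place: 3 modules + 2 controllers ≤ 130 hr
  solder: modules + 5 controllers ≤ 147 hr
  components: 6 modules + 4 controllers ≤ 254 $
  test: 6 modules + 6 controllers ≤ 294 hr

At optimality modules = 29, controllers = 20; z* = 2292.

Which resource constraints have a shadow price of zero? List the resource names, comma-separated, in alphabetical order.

pick-and-place: 127/130 (slack 3)
solder: 129/147 (slack 18)
components: 254/254 (binding)
test: 294/294 (binding)
By complementary slackness, a constraint with positive slack has shadow price 0 → pick-and-place, solder.

pick-and-place, solder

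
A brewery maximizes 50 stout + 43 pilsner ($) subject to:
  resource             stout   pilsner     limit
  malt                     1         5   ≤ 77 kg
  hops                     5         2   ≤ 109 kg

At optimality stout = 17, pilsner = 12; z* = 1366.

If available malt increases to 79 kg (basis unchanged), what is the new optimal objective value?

At the optimum: malt uses 77 of 77 (binding); hops uses 109 of 109 (binding).
The binding rows give the dual system: 1·y_malt + 5·y_hops = 50 and 5·y_malt + 2·y_hops = 43.
Solving: y_malt = 5, y_hops = 9.
Δz = y_malt·Δb = 5 × (2) = 10, so new z* = 1366 + 10 = 1376.

1376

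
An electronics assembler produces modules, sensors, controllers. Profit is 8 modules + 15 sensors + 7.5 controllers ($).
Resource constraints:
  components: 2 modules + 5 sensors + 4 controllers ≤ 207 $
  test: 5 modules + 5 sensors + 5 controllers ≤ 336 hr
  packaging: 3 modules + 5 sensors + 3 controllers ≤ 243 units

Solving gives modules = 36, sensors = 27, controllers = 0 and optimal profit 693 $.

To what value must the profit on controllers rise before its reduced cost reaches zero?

10

At the optimum: components uses 207 of 207 (binding); test uses 315 of 336 (slack = 21); packaging uses 243 of 243 (binding).
Slack constraints have shadow price 0 (complementary slackness).
Dual feasibility on the basic columns requires 2·y_components + 3·y_packaging = 8, 5·y_components + 5·y_packaging = 15.
Solving: y_components = 1, y_packaging = 2.
controllers enters the basis when its profit ≥ yᵀa₃ = 1·4 + 2·3 = 10.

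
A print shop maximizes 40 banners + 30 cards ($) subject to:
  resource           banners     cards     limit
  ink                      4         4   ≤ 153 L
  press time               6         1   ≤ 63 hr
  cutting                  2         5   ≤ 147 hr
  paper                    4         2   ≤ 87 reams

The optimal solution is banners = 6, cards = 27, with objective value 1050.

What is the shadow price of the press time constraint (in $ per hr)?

Check each constraint at x*: ink 132/153 (slack 21); press time 63/63 (tight); cutting 147/147 (tight); paper 78/87 (slack 9).
By complementary slackness, y = 0 for the non-binding constraints.
The binding rows give the dual system: 6·y_press time + 2·y_cutting = 40 and 1·y_press time + 5·y_cutting = 30.
This yields shadow prices y_press time = 5, y_cutting = 5.
Shadow price of press time = 5.

5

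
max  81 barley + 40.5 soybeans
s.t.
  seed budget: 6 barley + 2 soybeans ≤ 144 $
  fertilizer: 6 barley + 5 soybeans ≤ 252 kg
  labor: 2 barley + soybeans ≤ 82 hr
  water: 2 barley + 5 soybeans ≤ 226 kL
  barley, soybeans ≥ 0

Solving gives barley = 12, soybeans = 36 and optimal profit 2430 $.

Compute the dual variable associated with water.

Binding: seed budget and fertilizer. Non-binding: labor (22 unused), water (22 unused).
Since labor, water are not tight, their duals are 0.
From A_Bᵀ y = c: 6·y_seed budget + 6·y_fertilizer = 81; 2·y_seed budget + 5·y_fertilizer = 40.5.
This yields shadow prices y_seed budget = 9, y_fertilizer = 4.5.
Shadow price of water = 0.

0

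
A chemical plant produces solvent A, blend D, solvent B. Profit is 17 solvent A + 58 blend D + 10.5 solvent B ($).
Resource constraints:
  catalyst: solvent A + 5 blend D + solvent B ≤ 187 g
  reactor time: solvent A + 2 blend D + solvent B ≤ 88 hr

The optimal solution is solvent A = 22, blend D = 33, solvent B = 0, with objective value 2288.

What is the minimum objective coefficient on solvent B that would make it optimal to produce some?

Check each constraint at x*: catalyst 187/187 (tight); reactor time 88/88 (tight).
Dual feasibility on the basic columns requires 1·y_catalyst + 1·y_reactor time = 17, 5·y_catalyst + 2·y_reactor time = 58.
→ y_catalyst = 8 and y_reactor time = 9.
solvent B enters the basis when its profit ≥ yᵀa₃ = 8·1 + 9·1 = 17.

17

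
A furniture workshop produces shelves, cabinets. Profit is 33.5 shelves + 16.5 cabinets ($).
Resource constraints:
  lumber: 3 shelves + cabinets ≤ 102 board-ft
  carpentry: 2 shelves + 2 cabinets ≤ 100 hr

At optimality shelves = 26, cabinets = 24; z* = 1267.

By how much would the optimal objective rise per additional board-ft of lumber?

8.5

Both lumber and carpentry are binding at x*.
The binding rows give the dual system: 3·y_lumber + 2·y_carpentry = 33.5 and 1·y_lumber + 2·y_carpentry = 16.5.
→ y_lumber = 8.5 and y_carpentry = 4.
Shadow price of lumber = 8.5.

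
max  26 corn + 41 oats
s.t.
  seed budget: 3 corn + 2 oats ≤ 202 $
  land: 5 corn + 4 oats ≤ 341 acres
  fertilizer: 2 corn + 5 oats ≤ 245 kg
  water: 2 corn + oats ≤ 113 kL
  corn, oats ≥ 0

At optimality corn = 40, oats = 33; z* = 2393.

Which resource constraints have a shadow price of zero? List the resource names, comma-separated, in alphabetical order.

land, seed budget

seed budget: 186/202 (slack 16)
land: 332/341 (slack 9)
fertilizer: 245/245 (binding)
water: 113/113 (binding)
By complementary slackness, a constraint with positive slack has shadow price 0 → land, seed budget.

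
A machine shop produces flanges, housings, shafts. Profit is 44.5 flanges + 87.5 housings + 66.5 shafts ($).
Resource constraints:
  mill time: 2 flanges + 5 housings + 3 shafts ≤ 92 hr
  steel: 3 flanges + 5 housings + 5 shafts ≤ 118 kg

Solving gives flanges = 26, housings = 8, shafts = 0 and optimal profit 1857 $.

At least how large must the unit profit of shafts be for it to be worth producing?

71.5

At the optimum: mill time uses 92 of 92 (binding); steel uses 118 of 118 (binding).
The binding rows give the dual system: 2·y_mill time + 3·y_steel = 44.5 and 5·y_mill time + 5·y_steel = 87.5.
This yields shadow prices y_mill time = 8, y_steel = 9.5.
shafts enters the basis when its profit ≥ yᵀa₃ = 8·3 + 9.5·5 = 71.5.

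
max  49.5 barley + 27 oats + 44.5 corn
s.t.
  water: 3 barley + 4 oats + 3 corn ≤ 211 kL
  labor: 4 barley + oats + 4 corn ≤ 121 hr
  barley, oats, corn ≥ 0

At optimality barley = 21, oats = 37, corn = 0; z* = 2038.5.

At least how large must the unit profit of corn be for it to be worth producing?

Check each constraint at x*: water 211/211 (tight); labor 121/121 (tight).
The binding rows give the dual system: 3·y_water + 4·y_labor = 49.5 and 4·y_water + 1·y_labor = 27.
This yields shadow prices y_water = 4.5, y_labor = 9.
corn enters the basis when its profit ≥ yᵀa₃ = 4.5·3 + 9·4 = 49.5.

49.5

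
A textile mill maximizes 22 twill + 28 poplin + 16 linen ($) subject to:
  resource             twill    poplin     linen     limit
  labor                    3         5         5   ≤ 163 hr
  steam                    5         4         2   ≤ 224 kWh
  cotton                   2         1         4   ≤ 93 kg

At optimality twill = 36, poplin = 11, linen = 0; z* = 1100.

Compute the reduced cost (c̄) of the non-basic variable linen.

-8

Binding: labor and steam. Non-binding: cotton (10 unused).
Slack constraints have shadow price 0 (complementary slackness).
The binding rows give the dual system: 3·y_labor + 5·y_steam = 22 and 5·y_labor + 4·y_steam = 28.
→ y_labor = 4 and y_steam = 2.
Reduced cost of linen: c₃ − yᵀa₃ = 16 − (4·5 + 2·2) = 16 − 24 = -8.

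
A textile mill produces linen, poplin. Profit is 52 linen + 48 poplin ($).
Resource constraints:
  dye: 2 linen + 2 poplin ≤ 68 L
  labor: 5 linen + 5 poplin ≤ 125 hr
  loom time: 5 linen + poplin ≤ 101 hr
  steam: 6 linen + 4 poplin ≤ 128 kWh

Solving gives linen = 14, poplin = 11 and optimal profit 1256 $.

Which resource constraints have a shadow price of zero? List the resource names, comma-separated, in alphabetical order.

dye, loom time

dye: 50/68 (slack 18)
labor: 125/125 (binding)
loom time: 81/101 (slack 20)
steam: 128/128 (binding)
By complementary slackness, a constraint with positive slack has shadow price 0 → dye, loom time.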